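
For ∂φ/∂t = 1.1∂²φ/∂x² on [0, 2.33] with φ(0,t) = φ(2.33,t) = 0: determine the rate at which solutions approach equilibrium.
Eigenvalues: λₙ = 1.1n²π²/2.33².
First three modes:
  n=1: λ₁ = 1.1π²/2.33² ≈ 2
  n=2: λ₂ = 4.4π²/2.33² ≈ 7.999 (4× faster decay)
  n=3: λ₃ = 9.9π²/2.33² ≈ 17.998 (9× faster decay)
As t → ∞, higher modes decay exponentially faster. The n=1 mode dominates: φ ~ c₁ sin(πx/2.33) e^{-λ₁t}.
Decay rate: λ₁ = 1.1π²/2.33² ≈ 2.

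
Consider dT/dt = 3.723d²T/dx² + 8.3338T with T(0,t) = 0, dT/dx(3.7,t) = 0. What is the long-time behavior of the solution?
As t → ∞, T grows unboundedly. Reaction dominates diffusion (r=8.3338 > κπ²/(4L²)≈0.67); solution grows exponentially.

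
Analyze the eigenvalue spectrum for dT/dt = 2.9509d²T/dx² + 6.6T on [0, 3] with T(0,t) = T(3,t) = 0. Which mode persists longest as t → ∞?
Eigenvalues: λₙ = 2.9509n²π²/3² - 6.6.
First three modes:
  n=1: λ₁ = 2.9509π²/3² - 6.6 ≈ -3.364
  n=2: λ₂ = 11.8036π²/3² - 6.6 ≈ 6.344
  n=3: λ₃ = 26.5581π²/3² - 6.6 ≈ 22.524
Since 2.9509π²/3² ≈ 3.236 < 6.6, λ₁ < 0.
The n=1 mode grows fastest (−λₙ is largest for n=1) → dominates.
Asymptotic: T ~ c₁ sin(πx/3) e^{3.364t} (exponential growth at rate −λ₁ ≈ 3.364).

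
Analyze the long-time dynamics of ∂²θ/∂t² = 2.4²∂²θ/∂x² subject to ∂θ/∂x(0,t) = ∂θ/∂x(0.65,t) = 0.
Long-time behavior: θ oscillates about a mean that drifts linearly in t (generically unbounded; no decay). There is no damping, so the nonconstant modes persist as standing waves (energy conserved, no decay). But with Neumann conditions at both ends the constant mode has eigenvalue 0: the spatial mean M(t) of θ satisfies M'' = 0, so M(t) = M(0) + M'(0)·t. Unless the initial velocity has zero mean (∫θ_t(x,0)dx = 0), the solution grows linearly in t (unbounded, though not exponentially); if it does have zero mean, the solution stays bounded and simply oscillates.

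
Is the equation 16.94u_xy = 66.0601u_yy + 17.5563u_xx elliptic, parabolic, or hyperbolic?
Rewriting in standard form: -17.5563u_xx + 16.94u_xy - 66.0601u_yy = 0. Computing B² - 4AC with A = -17.5563, B = 16.94, C = -66.0601: discriminant = -4352.12013452 (negative). Answer: elliptic.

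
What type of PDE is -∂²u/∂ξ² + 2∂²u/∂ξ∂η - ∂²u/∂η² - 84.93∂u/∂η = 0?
With A = -1, B = 2, C = -1, the discriminant is 0. This is a parabolic PDE.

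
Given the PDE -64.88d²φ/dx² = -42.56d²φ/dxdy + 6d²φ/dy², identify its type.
Rewriting in standard form: -64.88d²φ/dx² + 42.56d²φ/dxdy - 6d²φ/dy² = 0. The second-order coefficients are A = -64.88, B = 42.56, C = -6. Since B² - 4AC = 254.2336 > 0, this is a hyperbolic PDE.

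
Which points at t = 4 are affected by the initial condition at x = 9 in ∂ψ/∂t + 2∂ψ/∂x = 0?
At x = 17. The characteristic carries data from (9, 0) to (17, 4).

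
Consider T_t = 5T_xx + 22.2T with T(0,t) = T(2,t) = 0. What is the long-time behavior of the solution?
As t → ∞, T grows unboundedly. Reaction dominates diffusion (r=22.2 > κπ²/L²≈12.34); solution grows exponentially.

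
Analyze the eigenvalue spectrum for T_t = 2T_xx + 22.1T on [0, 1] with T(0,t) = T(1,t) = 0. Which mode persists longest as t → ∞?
Eigenvalues: λₙ = 2n²π²/1² - 22.1.
First three modes:
  n=1: λ₁ = 2π² - 22.1 ≈ -2.361
  n=2: λ₂ = 8π² - 22.1 ≈ 56.857
  n=3: λ₃ = 18π² - 22.1 ≈ 155.553
Since 2π² ≈ 19.739 < 22.1, λ₁ < 0.
The n=1 mode grows fastest (−λₙ is largest for n=1) → dominates.
Asymptotic: T ~ c₁ sin(πx/1) e^{2.361t} (exponential growth at rate −λ₁ ≈ 2.361).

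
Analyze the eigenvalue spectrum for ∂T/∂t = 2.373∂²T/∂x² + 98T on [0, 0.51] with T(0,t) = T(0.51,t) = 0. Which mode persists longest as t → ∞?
Eigenvalues: λₙ = 2.373n²π²/0.51² - 98.
First three modes:
  n=1: λ₁ = 2.373π²/0.51² - 98 ≈ -7.956
  n=2: λ₂ = 9.492π²/0.51² - 98 ≈ 262.178
  n=3: λ₃ = 21.357π²/0.51² - 98 ≈ 712.4
Since 2.373π²/0.51² ≈ 90.044 < 98, λ₁ < 0.
The n=1 mode grows fastest (−λₙ is largest for n=1) → dominates.
Asymptotic: T ~ c₁ sin(πx/0.51) e^{7.956t} (exponential growth at rate −λ₁ ≈ 7.956).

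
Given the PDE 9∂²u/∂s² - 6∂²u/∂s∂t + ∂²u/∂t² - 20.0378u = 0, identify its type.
The second-order coefficients are A = 9, B = -6, C = 1. Since B² - 4AC = 0 = 0, this is a parabolic PDE.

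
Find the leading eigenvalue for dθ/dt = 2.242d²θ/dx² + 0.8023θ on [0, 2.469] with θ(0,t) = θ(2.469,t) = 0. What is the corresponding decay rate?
Eigenvalues: λₙ = 2.242n²π²/2.469² - 0.8023.
First three modes:
  n=1: λ₁ = 2.242π²/2.469² - 0.8023 ≈ 2.828
  n=2: λ₂ = 8.968π²/2.469² - 0.8023 ≈ 13.717
  n=3: λ₃ = 20.178π²/2.469² - 0.8023 ≈ 31.867
Since 2.242π²/2.469² ≈ 3.63 > 0.8023, all λₙ > 0.
The n=1 mode decays slowest → dominates as t → ∞.
Asymptotic: θ ~ c₁ sin(πx/2.469) e^{-λ₁t} with decay rate λ₁ ≈ 2.828.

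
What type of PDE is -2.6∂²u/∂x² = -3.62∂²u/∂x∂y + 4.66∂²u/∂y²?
Rewriting in standard form: -2.6∂²u/∂x² + 3.62∂²u/∂x∂y - 4.66∂²u/∂y² = 0. With A = -2.6, B = 3.62, C = -4.66, the discriminant is -35.3596. This is an elliptic PDE.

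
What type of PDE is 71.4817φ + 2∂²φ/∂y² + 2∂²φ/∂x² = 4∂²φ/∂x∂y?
Rewriting in standard form: 2∂²φ/∂x² - 4∂²φ/∂x∂y + 2∂²φ/∂y² + 71.4817φ = 0. With A = 2, B = -4, C = 2, the discriminant is 0. This is a parabolic PDE.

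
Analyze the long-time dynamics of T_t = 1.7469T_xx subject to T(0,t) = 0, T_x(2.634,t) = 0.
Long-time behavior: T → 0. Heat escapes through the Dirichlet boundary.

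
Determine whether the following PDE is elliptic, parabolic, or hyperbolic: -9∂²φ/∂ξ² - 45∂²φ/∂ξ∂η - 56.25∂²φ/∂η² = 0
Coefficients: A = -9, B = -45, C = -56.25. B² - 4AC = 0, which is zero, so the equation is parabolic.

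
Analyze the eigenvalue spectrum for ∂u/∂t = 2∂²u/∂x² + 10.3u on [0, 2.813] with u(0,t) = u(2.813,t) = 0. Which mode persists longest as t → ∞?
Eigenvalues: λₙ = 2n²π²/2.813² - 10.3.
First three modes:
  n=1: λ₁ = 2π²/2.813² - 10.3 ≈ -7.805
  n=2: λ₂ = 8π²/2.813² - 10.3 ≈ -0.322
  n=3: λ₃ = 18π²/2.813² - 10.3 ≈ 12.151
Since 2π²/2.813² ≈ 2.495 < 10.3, λ₁ < 0.
The n=1 mode grows fastest (−λₙ is largest for n=1) → dominates.
Asymptotic: u ~ c₁ sin(πx/2.813) e^{7.805t} (exponential growth at rate −λ₁ ≈ 7.805).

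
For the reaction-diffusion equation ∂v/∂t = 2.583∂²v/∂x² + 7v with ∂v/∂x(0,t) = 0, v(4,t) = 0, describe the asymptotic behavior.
v grows unboundedly. Reaction dominates diffusion (r=7 > κπ²/(4L²)≈0.4); solution grows exponentially.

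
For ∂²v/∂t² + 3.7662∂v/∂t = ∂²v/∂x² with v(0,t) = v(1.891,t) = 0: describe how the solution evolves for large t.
v → 0. Damping (γ=3.7662) dissipates energy; oscillations decay exponentially.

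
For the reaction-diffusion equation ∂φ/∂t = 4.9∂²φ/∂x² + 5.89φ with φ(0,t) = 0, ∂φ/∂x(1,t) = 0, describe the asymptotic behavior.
φ → 0. Diffusion dominates reaction (r=5.89 < κπ²/(4L²)≈12.09); solution decays.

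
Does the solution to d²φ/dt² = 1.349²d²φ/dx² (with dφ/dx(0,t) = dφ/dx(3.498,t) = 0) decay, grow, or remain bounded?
φ oscillates about a mean that drifts linearly in t (generically unbounded; no decay). There is no damping, so the nonconstant modes persist as standing waves (energy conserved, no decay). But with Neumann conditions at both ends the constant mode has eigenvalue 0: the spatial mean M(t) of φ satisfies M'' = 0, so M(t) = M(0) + M'(0)·t. Unless the initial velocity has zero mean (∫φ_t(x,0)dx = 0), the solution grows linearly in t (unbounded, though not exponentially); if it does have zero mean, the solution stays bounded and simply oscillates.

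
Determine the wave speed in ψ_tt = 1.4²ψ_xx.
Speed = 1.4. Information travels along characteristics x = x₀ ± 1.4t.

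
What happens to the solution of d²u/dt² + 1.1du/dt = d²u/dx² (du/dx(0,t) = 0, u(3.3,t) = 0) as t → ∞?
u → 0. Damping (γ=1.1) dissipates energy; oscillations decay exponentially.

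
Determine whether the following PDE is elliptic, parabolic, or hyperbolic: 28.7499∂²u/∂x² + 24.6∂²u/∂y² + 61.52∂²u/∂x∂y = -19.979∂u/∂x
Rewriting in standard form: 28.7499∂²u/∂x² + 61.52∂²u/∂x∂y + 24.6∂²u/∂y² + 19.979∂u/∂x = 0. Coefficients: A = 28.7499, B = 61.52, C = 24.6. B² - 4AC = 955.72024, which is positive, so the equation is hyperbolic.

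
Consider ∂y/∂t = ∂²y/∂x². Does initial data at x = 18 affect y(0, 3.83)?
Yes, for any finite x. The heat equation has infinite propagation speed, so all initial data affects all points at any t > 0.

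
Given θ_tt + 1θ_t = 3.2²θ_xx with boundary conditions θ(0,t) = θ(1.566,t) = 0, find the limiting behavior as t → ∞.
θ → 0. Damping (γ=1) dissipates energy; oscillations decay exponentially.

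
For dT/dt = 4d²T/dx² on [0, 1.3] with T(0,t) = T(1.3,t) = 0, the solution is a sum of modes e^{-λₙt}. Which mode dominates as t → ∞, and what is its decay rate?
Eigenvalues: λₙ = 4n²π²/1.3².
First three modes:
  n=1: λ₁ = 4π²/1.3² ≈ 23.36
  n=2: λ₂ = 16π²/1.3² ≈ 93.44 (4× faster decay)
  n=3: λ₃ = 36π²/1.3² ≈ 210.24 (9× faster decay)
As t → ∞, higher modes decay exponentially faster. The n=1 mode dominates: T ~ c₁ sin(πx/1.3) e^{-λ₁t}.
Decay rate: λ₁ = 4π²/1.3² ≈ 23.36.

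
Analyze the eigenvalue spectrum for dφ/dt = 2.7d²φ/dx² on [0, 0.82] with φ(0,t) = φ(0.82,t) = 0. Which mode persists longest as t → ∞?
Eigenvalues: λₙ = 2.7n²π²/0.82².
First three modes:
  n=1: λ₁ = 2.7π²/0.82² ≈ 39.631
  n=2: λ₂ = 10.8π²/0.82² ≈ 158.524 (4× faster decay)
  n=3: λ₃ = 24.3π²/0.82² ≈ 356.68 (9× faster decay)
As t → ∞, higher modes decay exponentially faster. The n=1 mode dominates: φ ~ c₁ sin(πx/0.82) e^{-λ₁t}.
Decay rate: λ₁ = 2.7π²/0.82² ≈ 39.631.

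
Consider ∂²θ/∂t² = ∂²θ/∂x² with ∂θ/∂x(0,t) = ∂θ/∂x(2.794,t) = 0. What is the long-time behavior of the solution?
As t → ∞, θ oscillates about a mean that drifts linearly in t (generically unbounded; no decay). There is no damping, so the nonconstant modes persist as standing waves (energy conserved, no decay). But with Neumann conditions at both ends the constant mode has eigenvalue 0: the spatial mean M(t) of θ satisfies M'' = 0, so M(t) = M(0) + M'(0)·t. Unless the initial velocity has zero mean (∫θ_t(x,0)dx = 0), the solution grows linearly in t (unbounded, though not exponentially); if it does have zero mean, the solution stays bounded and simply oscillates.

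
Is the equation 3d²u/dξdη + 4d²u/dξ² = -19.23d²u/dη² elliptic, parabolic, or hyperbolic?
Rewriting in standard form: 4d²u/dξ² + 3d²u/dξdη + 19.23d²u/dη² = 0. Computing B² - 4AC with A = 4, B = 3, C = 19.23: discriminant = -298.68 (negative). Answer: elliptic.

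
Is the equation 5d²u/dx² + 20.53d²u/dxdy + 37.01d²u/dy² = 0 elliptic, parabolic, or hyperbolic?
Computing B² - 4AC with A = 5, B = 20.53, C = 37.01: discriminant = -318.7191 (negative). Answer: elliptic.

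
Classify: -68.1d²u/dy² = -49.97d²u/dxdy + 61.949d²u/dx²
Rewriting in standard form: -61.949d²u/dx² + 49.97d²u/dxdy - 68.1d²u/dy² = 0. Elliptic (discriminant = -14377.9067).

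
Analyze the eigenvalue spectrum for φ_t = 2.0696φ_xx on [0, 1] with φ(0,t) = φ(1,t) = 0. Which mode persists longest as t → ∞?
Eigenvalues: λₙ = 2.0696n²π².
First three modes:
  n=1: λ₁ = 2.0696π² ≈ 20.426
  n=2: λ₂ = 8.2784π² ≈ 81.705 (4× faster decay)
  n=3: λ₃ = 18.6264π² ≈ 183.835 (9× faster decay)
As t → ∞, higher modes decay exponentially faster. The n=1 mode dominates: φ ~ c₁ sin(πx) e^{-λ₁t}.
Decay rate: λ₁ = 2.0696π² ≈ 20.426.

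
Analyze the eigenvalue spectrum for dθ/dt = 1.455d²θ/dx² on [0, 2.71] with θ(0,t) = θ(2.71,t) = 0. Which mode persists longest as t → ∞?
Eigenvalues: λₙ = 1.455n²π²/2.71².
First three modes:
  n=1: λ₁ = 1.455π²/2.71² ≈ 1.955
  n=2: λ₂ = 5.82π²/2.71² ≈ 7.821 (4× faster decay)
  n=3: λ₃ = 13.095π²/2.71² ≈ 17.598 (9× faster decay)
As t → ∞, higher modes decay exponentially faster. The n=1 mode dominates: θ ~ c₁ sin(πx/2.71) e^{-λ₁t}.
Decay rate: λ₁ = 1.455π²/2.71² ≈ 1.955.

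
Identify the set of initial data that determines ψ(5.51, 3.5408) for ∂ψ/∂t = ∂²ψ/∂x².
The entire real line. The heat equation has infinite propagation speed: any initial disturbance instantly affects all points (though exponentially small far away).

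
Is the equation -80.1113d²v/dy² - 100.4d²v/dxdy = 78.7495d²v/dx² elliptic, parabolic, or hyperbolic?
Rewriting in standard form: -78.7495d²v/dx² - 100.4d²v/dxdy - 80.1113d²v/dy² = 0. Computing B² - 4AC with A = -78.7495, B = -100.4, C = -80.1113: discriminant = -15154.7392774 (negative). Answer: elliptic.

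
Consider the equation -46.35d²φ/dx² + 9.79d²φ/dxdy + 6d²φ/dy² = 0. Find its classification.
Hyperbolic. (A = -46.35, B = 9.79, C = 6 gives B² - 4AC = 1208.2441.)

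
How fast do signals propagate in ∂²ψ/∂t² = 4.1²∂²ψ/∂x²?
Speed = 4.1. Information travels along characteristics x = x₀ ± 4.1t.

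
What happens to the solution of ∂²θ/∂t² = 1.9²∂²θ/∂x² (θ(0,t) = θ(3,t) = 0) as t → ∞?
θ oscillates (no decay). Energy is conserved; the solution oscillates indefinitely as standing waves.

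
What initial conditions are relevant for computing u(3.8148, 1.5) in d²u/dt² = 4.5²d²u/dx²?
Domain of dependence: [-2.9352, 10.5648]. Signals travel at speed 4.5, so data within |x - 3.8148| ≤ 4.5·1.5 = 6.75 can reach the point.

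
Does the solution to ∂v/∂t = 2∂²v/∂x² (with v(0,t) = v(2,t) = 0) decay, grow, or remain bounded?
v → 0. Heat diffuses out through both boundaries.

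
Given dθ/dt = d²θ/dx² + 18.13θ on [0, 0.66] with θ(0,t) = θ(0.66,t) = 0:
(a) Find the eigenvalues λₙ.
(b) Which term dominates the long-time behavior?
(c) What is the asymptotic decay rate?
Eigenvalues: λₙ = n²π²/0.66² - 18.13.
First three modes:
  n=1: λ₁ = π²/0.66² - 18.13 ≈ 4.527
  n=2: λ₂ = 4π²/0.66² - 18.13 ≈ 72.5
  n=3: λ₃ = 9π²/0.66² - 18.13 ≈ 185.787
Since π²/0.66² ≈ 22.657 > 18.13, all λₙ > 0.
The n=1 mode decays slowest → dominates as t → ∞.
Asymptotic: θ ~ c₁ sin(πx/0.66) e^{-λ₁t} with decay rate λ₁ ≈ 4.527.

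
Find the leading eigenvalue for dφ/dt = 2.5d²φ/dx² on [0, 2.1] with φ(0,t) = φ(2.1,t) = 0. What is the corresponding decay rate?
Eigenvalues: λₙ = 2.5n²π²/2.1².
First three modes:
  n=1: λ₁ = 2.5π²/2.1² ≈ 5.595
  n=2: λ₂ = 10π²/2.1² ≈ 22.38 (4× faster decay)
  n=3: λ₃ = 22.5π²/2.1² ≈ 50.355 (9× faster decay)
As t → ∞, higher modes decay exponentially faster. The n=1 mode dominates: φ ~ c₁ sin(πx/2.1) e^{-λ₁t}.
Decay rate: λ₁ = 2.5π²/2.1² ≈ 5.595.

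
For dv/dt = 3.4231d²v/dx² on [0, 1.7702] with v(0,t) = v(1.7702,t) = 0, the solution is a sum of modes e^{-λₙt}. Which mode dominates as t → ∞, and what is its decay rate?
Eigenvalues: λₙ = 3.4231n²π²/1.7702².
First three modes:
  n=1: λ₁ = 3.4231π²/1.7702² ≈ 10.781
  n=2: λ₂ = 13.6924π²/1.7702² ≈ 43.126 (4× faster decay)
  n=3: λ₃ = 30.8079π²/1.7702² ≈ 97.032 (9× faster decay)
As t → ∞, higher modes decay exponentially faster. The n=1 mode dominates: v ~ c₁ sin(πx/1.7702) e^{-λ₁t}.
Decay rate: λ₁ = 3.4231π²/1.7702² ≈ 10.781.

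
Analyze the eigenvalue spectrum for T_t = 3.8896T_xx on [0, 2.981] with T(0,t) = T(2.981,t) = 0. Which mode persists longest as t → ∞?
Eigenvalues: λₙ = 3.8896n²π²/2.981².
First three modes:
  n=1: λ₁ = 3.8896π²/2.981² ≈ 4.32
  n=2: λ₂ = 15.5584π²/2.981² ≈ 17.28 (4× faster decay)
  n=3: λ₃ = 35.0064π²/2.981² ≈ 38.88 (9× faster decay)
As t → ∞, higher modes decay exponentially faster. The n=1 mode dominates: T ~ c₁ sin(πx/2.981) e^{-λ₁t}.
Decay rate: λ₁ = 3.8896π²/2.981² ≈ 4.32.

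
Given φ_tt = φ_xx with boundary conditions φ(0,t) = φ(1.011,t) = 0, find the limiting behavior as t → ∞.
φ oscillates (no decay). Energy is conserved; the solution oscillates indefinitely as standing waves.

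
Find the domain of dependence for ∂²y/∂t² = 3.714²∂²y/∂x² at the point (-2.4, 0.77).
Domain of dependence: [-5.25978, 0.45978]. Signals travel at speed 3.714, so data within |x - -2.4| ≤ 3.714·0.77 = 2.85978 can reach the point.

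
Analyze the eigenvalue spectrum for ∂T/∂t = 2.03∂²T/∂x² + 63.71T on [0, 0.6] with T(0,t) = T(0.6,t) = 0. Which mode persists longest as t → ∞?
Eigenvalues: λₙ = 2.03n²π²/0.6² - 63.71.
First three modes:
  n=1: λ₁ = 2.03π²/0.6² - 63.71 ≈ -8.056
  n=2: λ₂ = 8.12π²/0.6² - 63.71 ≈ 158.904
  n=3: λ₃ = 18.27π²/0.6² - 63.71 ≈ 437.172
Since 2.03π²/0.6² ≈ 55.654 < 63.71, λ₁ < 0.
The n=1 mode grows fastest (−λₙ is largest for n=1) → dominates.
Asymptotic: T ~ c₁ sin(πx/0.6) e^{8.056t} (exponential growth at rate −λ₁ ≈ 8.056).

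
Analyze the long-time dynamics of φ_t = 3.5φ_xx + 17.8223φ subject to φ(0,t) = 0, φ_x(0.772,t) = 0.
Long-time behavior: φ grows unboundedly. Reaction dominates diffusion (r=17.8223 > κπ²/(4L²)≈14.49); solution grows exponentially.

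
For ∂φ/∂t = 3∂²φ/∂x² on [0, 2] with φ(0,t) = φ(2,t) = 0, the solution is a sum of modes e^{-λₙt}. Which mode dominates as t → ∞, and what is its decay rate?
Eigenvalues: λₙ = 3n²π²/2².
First three modes:
  n=1: λ₁ = 3π²/2² ≈ 7.402
  n=2: λ₂ = 12π²/2² ≈ 29.609 (4× faster decay)
  n=3: λ₃ = 27π²/2² ≈ 66.62 (9× faster decay)
As t → ∞, higher modes decay exponentially faster. The n=1 mode dominates: φ ~ c₁ sin(πx/2) e^{-λ₁t}.
Decay rate: λ₁ = 3π²/2² ≈ 7.402.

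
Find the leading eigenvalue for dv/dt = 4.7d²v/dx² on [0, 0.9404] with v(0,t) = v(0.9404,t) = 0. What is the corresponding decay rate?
Eigenvalues: λₙ = 4.7n²π²/0.9404².
First three modes:
  n=1: λ₁ = 4.7π²/0.9404² ≈ 52.453
  n=2: λ₂ = 18.8π²/0.9404² ≈ 209.813 (4× faster decay)
  n=3: λ₃ = 42.3π²/0.9404² ≈ 472.079 (9× faster decay)
As t → ∞, higher modes decay exponentially faster. The n=1 mode dominates: v ~ c₁ sin(πx/0.9404) e^{-λ₁t}.
Decay rate: λ₁ = 4.7π²/0.9404² ≈ 52.453.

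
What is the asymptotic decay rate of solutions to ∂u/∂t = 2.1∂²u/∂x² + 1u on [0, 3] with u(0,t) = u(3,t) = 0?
Eigenvalues: λₙ = 2.1n²π²/3² - 1.
First three modes:
  n=1: λ₁ = 2.1π²/3² - 1 ≈ 1.303
  n=2: λ₂ = 8.4π²/3² - 1 ≈ 8.212
  n=3: λ₃ = 18.9π²/3² - 1 ≈ 19.726
Since 2.1π²/3² ≈ 2.303 > 1, all λₙ > 0.
The n=1 mode decays slowest → dominates as t → ∞.
Asymptotic: u ~ c₁ sin(πx/3) e^{-λ₁t} with decay rate λ₁ ≈ 1.303.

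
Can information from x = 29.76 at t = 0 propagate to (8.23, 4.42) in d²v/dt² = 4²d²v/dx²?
No. The domain of dependence is [-9.45, 25.91], and 29.76 is outside this interval.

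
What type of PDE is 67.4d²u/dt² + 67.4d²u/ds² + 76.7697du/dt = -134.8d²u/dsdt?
Rewriting in standard form: 67.4d²u/ds² + 134.8d²u/dsdt + 67.4d²u/dt² + 76.7697du/dt = 0. With A = 67.4, B = 134.8, C = 67.4, the discriminant is 0. This is a parabolic PDE.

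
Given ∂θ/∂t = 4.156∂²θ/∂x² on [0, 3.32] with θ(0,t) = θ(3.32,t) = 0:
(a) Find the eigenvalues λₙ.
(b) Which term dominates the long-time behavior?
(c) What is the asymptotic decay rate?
Eigenvalues: λₙ = 4.156n²π²/3.32².
First three modes:
  n=1: λ₁ = 4.156π²/3.32² ≈ 3.721
  n=2: λ₂ = 16.624π²/3.32² ≈ 14.885 (4× faster decay)
  n=3: λ₃ = 37.404π²/3.32² ≈ 33.492 (9× faster decay)
As t → ∞, higher modes decay exponentially faster. The n=1 mode dominates: θ ~ c₁ sin(πx/3.32) e^{-λ₁t}.
Decay rate: λ₁ = 4.156π²/3.32² ≈ 3.721.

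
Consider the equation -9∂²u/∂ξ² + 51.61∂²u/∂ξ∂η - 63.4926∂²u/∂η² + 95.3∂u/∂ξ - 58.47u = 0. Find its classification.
Hyperbolic. (A = -9, B = 51.61, C = -63.4926 gives B² - 4AC = 377.8585.)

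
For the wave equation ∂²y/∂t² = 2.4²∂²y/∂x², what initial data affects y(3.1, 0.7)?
Domain of dependence: [1.42, 4.78]. Signals travel at speed 2.4, so data within |x - 3.1| ≤ 2.4·0.7 = 1.68 can reach the point.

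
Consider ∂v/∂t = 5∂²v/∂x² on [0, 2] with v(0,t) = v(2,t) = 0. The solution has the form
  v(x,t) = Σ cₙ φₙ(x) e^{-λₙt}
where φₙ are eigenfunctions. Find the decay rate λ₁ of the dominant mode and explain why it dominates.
Eigenvalues: λₙ = 5n²π²/2².
First three modes:
  n=1: λ₁ = 5π²/2² ≈ 12.337
  n=2: λ₂ = 20π²/2² ≈ 49.348 (4× faster decay)
  n=3: λ₃ = 45π²/2² ≈ 111.033 (9× faster decay)
As t → ∞, higher modes decay exponentially faster. The n=1 mode dominates: v ~ c₁ sin(πx/2) e^{-λ₁t}.
Decay rate: λ₁ = 5π²/2² ≈ 12.337.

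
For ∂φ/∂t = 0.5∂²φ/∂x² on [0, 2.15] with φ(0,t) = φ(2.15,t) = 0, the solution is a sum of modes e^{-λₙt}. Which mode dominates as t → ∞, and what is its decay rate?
Eigenvalues: λₙ = 0.5n²π²/2.15².
First three modes:
  n=1: λ₁ = 0.5π²/2.15² ≈ 1.068
  n=2: λ₂ = 2π²/2.15² ≈ 4.27 (4× faster decay)
  n=3: λ₃ = 4.5π²/2.15² ≈ 9.608 (9× faster decay)
As t → ∞, higher modes decay exponentially faster. The n=1 mode dominates: φ ~ c₁ sin(πx/2.15) e^{-λ₁t}.
Decay rate: λ₁ = 0.5π²/2.15² ≈ 1.068.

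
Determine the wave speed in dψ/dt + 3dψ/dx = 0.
Speed = 3. Information travels along x - 3t = const (rightward).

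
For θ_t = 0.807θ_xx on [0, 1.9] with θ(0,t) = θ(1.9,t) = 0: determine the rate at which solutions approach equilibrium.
Eigenvalues: λₙ = 0.807n²π²/1.9².
First three modes:
  n=1: λ₁ = 0.807π²/1.9² ≈ 2.206
  n=2: λ₂ = 3.228π²/1.9² ≈ 8.825 (4× faster decay)
  n=3: λ₃ = 7.263π²/1.9² ≈ 19.857 (9× faster decay)
As t → ∞, higher modes decay exponentially faster. The n=1 mode dominates: θ ~ c₁ sin(πx/1.9) e^{-λ₁t}.
Decay rate: λ₁ = 0.807π²/1.9² ≈ 2.206.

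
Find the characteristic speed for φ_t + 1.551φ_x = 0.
Speed = 1.551. Information travels along x - 1.551t = const (rightward).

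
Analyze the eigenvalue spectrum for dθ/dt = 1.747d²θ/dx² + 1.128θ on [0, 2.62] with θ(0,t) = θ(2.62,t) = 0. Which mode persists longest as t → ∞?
Eigenvalues: λₙ = 1.747n²π²/2.62² - 1.128.
First three modes:
  n=1: λ₁ = 1.747π²/2.62² - 1.128 ≈ 1.384
  n=2: λ₂ = 6.988π²/2.62² - 1.128 ≈ 8.919
  n=3: λ₃ = 15.723π²/2.62² - 1.128 ≈ 21.478
Since 1.747π²/2.62² ≈ 2.512 > 1.128, all λₙ > 0.
The n=1 mode decays slowest → dominates as t → ∞.
Asymptotic: θ ~ c₁ sin(πx/2.62) e^{-λ₁t} with decay rate λ₁ ≈ 1.384.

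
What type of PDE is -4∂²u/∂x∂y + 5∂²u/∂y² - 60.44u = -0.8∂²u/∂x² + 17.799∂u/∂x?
Rewriting in standard form: 0.8∂²u/∂x² - 4∂²u/∂x∂y + 5∂²u/∂y² - 17.799∂u/∂x - 60.44u = 0. With A = 0.8, B = -4, C = 5, the discriminant is 0. This is a parabolic PDE.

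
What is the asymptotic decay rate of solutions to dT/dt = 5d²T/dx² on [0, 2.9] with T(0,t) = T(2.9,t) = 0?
Eigenvalues: λₙ = 5n²π²/2.9².
First three modes:
  n=1: λ₁ = 5π²/2.9² ≈ 5.868
  n=2: λ₂ = 20π²/2.9² ≈ 23.471 (4× faster decay)
  n=3: λ₃ = 45π²/2.9² ≈ 52.81 (9× faster decay)
As t → ∞, higher modes decay exponentially faster. The n=1 mode dominates: T ~ c₁ sin(πx/2.9) e^{-λ₁t}.
Decay rate: λ₁ = 5π²/2.9² ≈ 5.868.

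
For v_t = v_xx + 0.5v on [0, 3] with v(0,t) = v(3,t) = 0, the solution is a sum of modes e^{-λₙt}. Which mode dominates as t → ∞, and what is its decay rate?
Eigenvalues: λₙ = n²π²/3² - 0.5.
First three modes:
  n=1: λ₁ = π²/3² - 0.5 ≈ 0.597
  n=2: λ₂ = 4π²/3² - 0.5 ≈ 3.886
  n=3: λ₃ = 9π²/3² - 0.5 ≈ 9.37
Since π²/3² ≈ 1.097 > 0.5, all λₙ > 0.
The n=1 mode decays slowest → dominates as t → ∞.
Asymptotic: v ~ c₁ sin(πx/3) e^{-λ₁t} with decay rate λ₁ ≈ 0.597.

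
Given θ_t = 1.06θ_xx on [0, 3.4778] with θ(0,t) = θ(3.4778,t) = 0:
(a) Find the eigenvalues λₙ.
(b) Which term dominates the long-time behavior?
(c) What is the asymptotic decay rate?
Eigenvalues: λₙ = 1.06n²π²/3.4778².
First three modes:
  n=1: λ₁ = 1.06π²/3.4778² ≈ 0.865
  n=2: λ₂ = 4.24π²/3.4778² ≈ 3.46 (4× faster decay)
  n=3: λ₃ = 9.54π²/3.4778² ≈ 7.785 (9× faster decay)
As t → ∞, higher modes decay exponentially faster. The n=1 mode dominates: θ ~ c₁ sin(πx/3.4778) e^{-λ₁t}.
Decay rate: λ₁ = 1.06π²/3.4778² ≈ 0.865.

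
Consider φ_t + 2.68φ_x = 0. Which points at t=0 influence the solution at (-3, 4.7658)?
A single point: x = -15.772344. The characteristic through (-3, 4.7658) is x - 2.68t = const, so x = -3 - 2.68·4.7658 = -15.772344.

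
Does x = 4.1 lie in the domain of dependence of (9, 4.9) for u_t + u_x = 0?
Yes. The characteristic through (9, 4.9) passes through x = 4.1.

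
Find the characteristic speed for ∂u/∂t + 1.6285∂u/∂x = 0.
Speed = 1.6285. Information travels along x - 1.6285t = const (rightward).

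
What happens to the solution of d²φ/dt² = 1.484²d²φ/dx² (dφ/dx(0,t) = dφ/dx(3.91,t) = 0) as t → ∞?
φ oscillates about a mean that drifts linearly in t (generically unbounded; no decay). There is no damping, so the nonconstant modes persist as standing waves (energy conserved, no decay). But with Neumann conditions at both ends the constant mode has eigenvalue 0: the spatial mean M(t) of φ satisfies M'' = 0, so M(t) = M(0) + M'(0)·t. Unless the initial velocity has zero mean (∫φ_t(x,0)dx = 0), the solution grows linearly in t (unbounded, though not exponentially); if it does have zero mean, the solution stays bounded and simply oscillates.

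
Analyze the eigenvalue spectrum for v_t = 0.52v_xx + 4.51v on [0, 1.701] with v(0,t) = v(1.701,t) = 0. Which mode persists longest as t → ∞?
Eigenvalues: λₙ = 0.52n²π²/1.701² - 4.51.
First three modes:
  n=1: λ₁ = 0.52π²/1.701² - 4.51 ≈ -2.736
  n=2: λ₂ = 2.08π²/1.701² - 4.51 ≈ 2.585
  n=3: λ₃ = 4.68π²/1.701² - 4.51 ≈ 11.454
Since 0.52π²/1.701² ≈ 1.774 < 4.51, λ₁ < 0.
The n=1 mode grows fastest (−λₙ is largest for n=1) → dominates.
Asymptotic: v ~ c₁ sin(πx/1.701) e^{2.736t} (exponential growth at rate −λ₁ ≈ 2.736).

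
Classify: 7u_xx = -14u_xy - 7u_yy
Rewriting in standard form: 7u_xx + 14u_xy + 7u_yy = 0. Parabolic (discriminant = 0).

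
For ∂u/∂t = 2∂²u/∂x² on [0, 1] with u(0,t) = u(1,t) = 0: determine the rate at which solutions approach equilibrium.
Eigenvalues: λₙ = 2n²π².
First three modes:
  n=1: λ₁ = 2π² ≈ 19.739
  n=2: λ₂ = 8π² ≈ 78.957 (4× faster decay)
  n=3: λ₃ = 18π² ≈ 177.653 (9× faster decay)
As t → ∞, higher modes decay exponentially faster. The n=1 mode dominates: u ~ c₁ sin(πx) e^{-λ₁t}.
Decay rate: λ₁ = 2π² ≈ 19.739.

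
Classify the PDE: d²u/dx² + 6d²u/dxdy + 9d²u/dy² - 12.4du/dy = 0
A = 1, B = 6, C = 9. Discriminant B² - 4AC = 0. Since 0 = 0, parabolic.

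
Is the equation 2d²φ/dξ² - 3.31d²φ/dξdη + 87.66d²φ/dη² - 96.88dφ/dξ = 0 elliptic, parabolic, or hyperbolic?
Computing B² - 4AC with A = 2, B = -3.31, C = 87.66: discriminant = -690.3239 (negative). Answer: elliptic.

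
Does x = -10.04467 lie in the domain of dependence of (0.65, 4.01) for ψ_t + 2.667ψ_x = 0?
Yes. The characteristic through (0.65, 4.01) passes through x = -10.04467.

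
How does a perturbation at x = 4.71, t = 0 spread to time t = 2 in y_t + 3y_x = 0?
At x = 10.71. The characteristic carries data from (4.71, 0) to (10.71, 2).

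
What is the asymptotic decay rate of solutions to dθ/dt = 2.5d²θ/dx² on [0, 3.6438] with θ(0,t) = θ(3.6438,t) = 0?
Eigenvalues: λₙ = 2.5n²π²/3.6438².
First three modes:
  n=1: λ₁ = 2.5π²/3.6438² ≈ 1.858
  n=2: λ₂ = 10π²/3.6438² ≈ 7.433 (4× faster decay)
  n=3: λ₃ = 22.5π²/3.6438² ≈ 16.725 (9× faster decay)
As t → ∞, higher modes decay exponentially faster. The n=1 mode dominates: θ ~ c₁ sin(πx/3.6438) e^{-λ₁t}.
Decay rate: λ₁ = 2.5π²/3.6438² ≈ 1.858.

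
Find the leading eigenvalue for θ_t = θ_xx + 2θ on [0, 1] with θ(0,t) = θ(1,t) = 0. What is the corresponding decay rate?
Eigenvalues: λₙ = n²π²/1² - 2.
First three modes:
  n=1: λ₁ = π² - 2 ≈ 7.87
  n=2: λ₂ = 4π² - 2 ≈ 37.478
  n=3: λ₃ = 9π² - 2 ≈ 86.826
Since π² ≈ 9.87 > 2, all λₙ > 0.
The n=1 mode decays slowest → dominates as t → ∞.
Asymptotic: θ ~ c₁ sin(πx/1) e^{-λ₁t} with decay rate λ₁ ≈ 7.87.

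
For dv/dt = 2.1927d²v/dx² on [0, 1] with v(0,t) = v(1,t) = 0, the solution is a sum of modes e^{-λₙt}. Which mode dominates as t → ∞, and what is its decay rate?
Eigenvalues: λₙ = 2.1927n²π².
First three modes:
  n=1: λ₁ = 2.1927π² ≈ 21.641
  n=2: λ₂ = 8.7708π² ≈ 86.564 (4× faster decay)
  n=3: λ₃ = 19.7343π² ≈ 194.77 (9× faster decay)
As t → ∞, higher modes decay exponentially faster. The n=1 mode dominates: v ~ c₁ sin(πx) e^{-λ₁t}.
Decay rate: λ₁ = 2.1927π² ≈ 21.641.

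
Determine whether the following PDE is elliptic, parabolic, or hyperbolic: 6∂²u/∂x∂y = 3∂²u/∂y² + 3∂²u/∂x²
Rewriting in standard form: -3∂²u/∂x² + 6∂²u/∂x∂y - 3∂²u/∂y² = 0. Coefficients: A = -3, B = 6, C = -3. B² - 4AC = 0, which is zero, so the equation is parabolic.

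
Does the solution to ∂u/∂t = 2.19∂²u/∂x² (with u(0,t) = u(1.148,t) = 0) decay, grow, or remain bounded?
u → 0. Heat diffuses out through both boundaries.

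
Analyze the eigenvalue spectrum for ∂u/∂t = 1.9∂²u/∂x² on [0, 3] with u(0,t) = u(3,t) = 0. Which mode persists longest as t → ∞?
Eigenvalues: λₙ = 1.9n²π²/3².
First three modes:
  n=1: λ₁ = 1.9π²/3² ≈ 2.084
  n=2: λ₂ = 7.6π²/3² ≈ 8.334 (4× faster decay)
  n=3: λ₃ = 17.1π²/3² ≈ 18.752 (9× faster decay)
As t → ∞, higher modes decay exponentially faster. The n=1 mode dominates: u ~ c₁ sin(πx/3) e^{-λ₁t}.
Decay rate: λ₁ = 1.9π²/3² ≈ 2.084.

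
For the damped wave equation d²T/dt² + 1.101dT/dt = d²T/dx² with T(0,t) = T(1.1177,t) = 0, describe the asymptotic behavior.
T → 0. Damping (γ=1.101) dissipates energy; oscillations decay exponentially.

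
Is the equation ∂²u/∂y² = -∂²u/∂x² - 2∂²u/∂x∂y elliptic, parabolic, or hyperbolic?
Rewriting in standard form: ∂²u/∂x² + 2∂²u/∂x∂y + ∂²u/∂y² = 0. Computing B² - 4AC with A = 1, B = 2, C = 1: discriminant = 0 (zero). Answer: parabolic.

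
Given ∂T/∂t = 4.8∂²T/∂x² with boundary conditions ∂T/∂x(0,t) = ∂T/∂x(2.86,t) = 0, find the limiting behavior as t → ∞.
T → constant (steady state). Heat is conserved (no flux at boundaries); solution approaches the spatial average.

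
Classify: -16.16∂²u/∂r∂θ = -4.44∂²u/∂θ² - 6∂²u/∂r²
Rewriting in standard form: 6∂²u/∂r² - 16.16∂²u/∂r∂θ + 4.44∂²u/∂θ² = 0. Hyperbolic (discriminant = 154.5856).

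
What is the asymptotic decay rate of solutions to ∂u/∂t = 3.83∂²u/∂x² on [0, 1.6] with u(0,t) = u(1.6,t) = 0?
Eigenvalues: λₙ = 3.83n²π²/1.6².
First three modes:
  n=1: λ₁ = 3.83π²/1.6² ≈ 14.766
  n=2: λ₂ = 15.32π²/1.6² ≈ 59.063 (4× faster decay)
  n=3: λ₃ = 34.47π²/1.6² ≈ 132.893 (9× faster decay)
As t → ∞, higher modes decay exponentially faster. The n=1 mode dominates: u ~ c₁ sin(πx/1.6) e^{-λ₁t}.
Decay rate: λ₁ = 3.83π²/1.6² ≈ 14.766.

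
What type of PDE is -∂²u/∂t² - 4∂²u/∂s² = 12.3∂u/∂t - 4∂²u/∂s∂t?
Rewriting in standard form: -4∂²u/∂s² + 4∂²u/∂s∂t - ∂²u/∂t² - 12.3∂u/∂t = 0. With A = -4, B = 4, C = -1, the discriminant is 0. This is a parabolic PDE.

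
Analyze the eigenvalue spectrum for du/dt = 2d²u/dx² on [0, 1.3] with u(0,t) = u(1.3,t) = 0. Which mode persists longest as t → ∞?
Eigenvalues: λₙ = 2n²π²/1.3².
First three modes:
  n=1: λ₁ = 2π²/1.3² ≈ 11.68
  n=2: λ₂ = 8π²/1.3² ≈ 46.72 (4× faster decay)
  n=3: λ₃ = 18π²/1.3² ≈ 105.12 (9× faster decay)
As t → ∞, higher modes decay exponentially faster. The n=1 mode dominates: u ~ c₁ sin(πx/1.3) e^{-λ₁t}.
Decay rate: λ₁ = 2π²/1.3² ≈ 11.68.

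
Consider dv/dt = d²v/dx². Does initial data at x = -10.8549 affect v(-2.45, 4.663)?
Yes, for any finite x. The heat equation has infinite propagation speed, so all initial data affects all points at any t > 0.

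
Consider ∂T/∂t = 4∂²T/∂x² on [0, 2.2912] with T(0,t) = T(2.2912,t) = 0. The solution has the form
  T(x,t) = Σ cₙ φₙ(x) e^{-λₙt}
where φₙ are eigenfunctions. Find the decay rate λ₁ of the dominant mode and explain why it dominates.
Eigenvalues: λₙ = 4n²π²/2.2912².
First three modes:
  n=1: λ₁ = 4π²/2.2912² ≈ 7.52
  n=2: λ₂ = 16π²/2.2912² ≈ 30.081 (4× faster decay)
  n=3: λ₃ = 36π²/2.2912² ≈ 67.682 (9× faster decay)
As t → ∞, higher modes decay exponentially faster. The n=1 mode dominates: T ~ c₁ sin(πx/2.2912) e^{-λ₁t}.
Decay rate: λ₁ = 4π²/2.2912² ≈ 7.52.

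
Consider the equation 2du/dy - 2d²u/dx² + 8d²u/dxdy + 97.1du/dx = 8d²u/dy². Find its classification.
Rewriting in standard form: -2d²u/dx² + 8d²u/dxdy - 8d²u/dy² + 97.1du/dx + 2du/dy = 0. Parabolic. (A = -2, B = 8, C = -8 gives B² - 4AC = 0.)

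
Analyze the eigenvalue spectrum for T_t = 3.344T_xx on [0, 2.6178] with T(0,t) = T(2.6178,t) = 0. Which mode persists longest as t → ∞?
Eigenvalues: λₙ = 3.344n²π²/2.6178².
First three modes:
  n=1: λ₁ = 3.344π²/2.6178² ≈ 4.816
  n=2: λ₂ = 13.376π²/2.6178² ≈ 19.264 (4× faster decay)
  n=3: λ₃ = 30.096π²/2.6178² ≈ 43.345 (9× faster decay)
As t → ∞, higher modes decay exponentially faster. The n=1 mode dominates: T ~ c₁ sin(πx/2.6178) e^{-λ₁t}.
Decay rate: λ₁ = 3.344π²/2.6178² ≈ 4.816.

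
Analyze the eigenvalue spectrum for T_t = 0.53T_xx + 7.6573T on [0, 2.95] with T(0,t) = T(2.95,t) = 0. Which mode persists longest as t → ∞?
Eigenvalues: λₙ = 0.53n²π²/2.95² - 7.6573.
First three modes:
  n=1: λ₁ = 0.53π²/2.95² - 7.6573 ≈ -7.056
  n=2: λ₂ = 2.12π²/2.95² - 7.6573 ≈ -5.253
  n=3: λ₃ = 4.77π²/2.95² - 7.6573 ≈ -2.248
Since 0.53π²/2.95² ≈ 0.601 < 7.6573, λ₁ < 0.
The n=1 mode grows fastest (−λₙ is largest for n=1) → dominates.
Asymptotic: T ~ c₁ sin(πx/2.95) e^{7.056t} (exponential growth at rate −λ₁ ≈ 7.056).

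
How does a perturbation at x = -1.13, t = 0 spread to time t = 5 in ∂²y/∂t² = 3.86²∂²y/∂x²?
Domain of influence: [-20.43, 18.17]. Data at x = -1.13 spreads outward at speed 3.86.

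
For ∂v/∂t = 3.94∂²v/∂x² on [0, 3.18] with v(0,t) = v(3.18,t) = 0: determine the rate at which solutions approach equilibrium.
Eigenvalues: λₙ = 3.94n²π²/3.18².
First three modes:
  n=1: λ₁ = 3.94π²/3.18² ≈ 3.845
  n=2: λ₂ = 15.76π²/3.18² ≈ 15.382 (4× faster decay)
  n=3: λ₃ = 35.46π²/3.18² ≈ 34.609 (9× faster decay)
As t → ∞, higher modes decay exponentially faster. The n=1 mode dominates: v ~ c₁ sin(πx/3.18) e^{-λ₁t}.
Decay rate: λ₁ = 3.94π²/3.18² ≈ 3.845.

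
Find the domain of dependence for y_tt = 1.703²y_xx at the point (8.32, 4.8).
Domain of dependence: [0.1456, 16.4944]. Signals travel at speed 1.703, so data within |x - 8.32| ≤ 1.703·4.8 = 8.1744 can reach the point.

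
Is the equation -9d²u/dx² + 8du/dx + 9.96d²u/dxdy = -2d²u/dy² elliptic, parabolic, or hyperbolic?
Rewriting in standard form: -9d²u/dx² + 9.96d²u/dxdy + 2d²u/dy² + 8du/dx = 0. Computing B² - 4AC with A = -9, B = 9.96, C = 2: discriminant = 171.2016 (positive). Answer: hyperbolic.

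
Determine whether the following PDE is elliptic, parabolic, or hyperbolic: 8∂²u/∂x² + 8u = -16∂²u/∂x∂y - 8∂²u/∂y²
Rewriting in standard form: 8∂²u/∂x² + 16∂²u/∂x∂y + 8∂²u/∂y² + 8u = 0. Coefficients: A = 8, B = 16, C = 8. B² - 4AC = 0, which is zero, so the equation is parabolic.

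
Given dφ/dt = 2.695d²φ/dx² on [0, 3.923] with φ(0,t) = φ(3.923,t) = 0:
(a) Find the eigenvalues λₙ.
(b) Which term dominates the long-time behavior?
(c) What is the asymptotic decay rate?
Eigenvalues: λₙ = 2.695n²π²/3.923².
First three modes:
  n=1: λ₁ = 2.695π²/3.923² ≈ 1.728
  n=2: λ₂ = 10.78π²/3.923² ≈ 6.913 (4× faster decay)
  n=3: λ₃ = 24.255π²/3.923² ≈ 15.555 (9× faster decay)
As t → ∞, higher modes decay exponentially faster. The n=1 mode dominates: φ ~ c₁ sin(πx/3.923) e^{-λ₁t}.
Decay rate: λ₁ = 2.695π²/3.923² ≈ 1.728.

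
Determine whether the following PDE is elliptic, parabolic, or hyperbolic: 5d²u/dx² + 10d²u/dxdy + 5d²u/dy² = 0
Coefficients: A = 5, B = 10, C = 5. B² - 4AC = 0, which is zero, so the equation is parabolic.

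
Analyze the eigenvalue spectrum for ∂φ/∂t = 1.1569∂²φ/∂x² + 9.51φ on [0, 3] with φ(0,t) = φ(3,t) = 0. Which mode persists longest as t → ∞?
Eigenvalues: λₙ = 1.1569n²π²/3² - 9.51.
First three modes:
  n=1: λ₁ = 1.1569π²/3² - 9.51 ≈ -8.241
  n=2: λ₂ = 4.6276π²/3² - 9.51 ≈ -4.435
  n=3: λ₃ = 10.4121π²/3² - 9.51 ≈ 1.908
Since 1.1569π²/3² ≈ 1.269 < 9.51, λ₁ < 0.
The n=1 mode grows fastest (−λₙ is largest for n=1) → dominates.
Asymptotic: φ ~ c₁ sin(πx/3) e^{8.241t} (exponential growth at rate −λ₁ ≈ 8.241).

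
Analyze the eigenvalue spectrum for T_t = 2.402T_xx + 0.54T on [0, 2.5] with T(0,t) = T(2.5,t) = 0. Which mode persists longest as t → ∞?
Eigenvalues: λₙ = 2.402n²π²/2.5² - 0.54.
First three modes:
  n=1: λ₁ = 2.402π²/2.5² - 0.54 ≈ 3.253
  n=2: λ₂ = 9.608π²/2.5² - 0.54 ≈ 14.632
  n=3: λ₃ = 21.618π²/2.5² - 0.54 ≈ 33.598
Since 2.402π²/2.5² ≈ 3.793 > 0.54, all λₙ > 0.
The n=1 mode decays slowest → dominates as t → ∞.
Asymptotic: T ~ c₁ sin(πx/2.5) e^{-λ₁t} with decay rate λ₁ ≈ 3.253.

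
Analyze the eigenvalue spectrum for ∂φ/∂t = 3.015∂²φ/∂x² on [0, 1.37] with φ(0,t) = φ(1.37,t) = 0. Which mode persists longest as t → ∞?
Eigenvalues: λₙ = 3.015n²π²/1.37².
First three modes:
  n=1: λ₁ = 3.015π²/1.37² ≈ 15.854
  n=2: λ₂ = 12.06π²/1.37² ≈ 63.417 (4× faster decay)
  n=3: λ₃ = 27.135π²/1.37² ≈ 142.688 (9× faster decay)
As t → ∞, higher modes decay exponentially faster. The n=1 mode dominates: φ ~ c₁ sin(πx/1.37) e^{-λ₁t}.
Decay rate: λ₁ = 3.015π²/1.37² ≈ 15.854.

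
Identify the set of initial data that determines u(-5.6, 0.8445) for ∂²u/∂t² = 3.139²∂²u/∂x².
Domain of dependence: [-8.2508855, -2.9491145]. Signals travel at speed 3.139, so data within |x - -5.6| ≤ 3.139·0.8445 = 2.6508855 can reach the point.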